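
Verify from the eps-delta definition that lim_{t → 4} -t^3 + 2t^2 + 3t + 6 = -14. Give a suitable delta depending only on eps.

Let eps > 0. We want delta > 0 such that 0 < |t − 4| < delta implies |(-t^3 + 2t^2 + 3t + 6) + 14| < eps.
(-t^3 + 2t^2 + 3t + 6) + 14 = -t^3 + 2t^2 + 3t + 20 = (t − 4)(-t^2 - 2t - 5).
So |(-t^3 + 2t^2 + 3t + 6) + 14| = |t − 4|·|-t^2 - 2t - 5|.
Require delta ≤ 1. Then |t − 4| < 1 gives |t| < 5, and by the triangle inequality |-t^2 - 2t - 5| ≤ 5^2 + 2·5 + 5 = 40.
Hence |(-t^3 + 2t^2 + 3t + 6) + 14| ≤ 40|t − 4| < eps provided |t − 4| < eps/40.
Take delta = min(1, eps/40). Then 0 < |t − 4| < delta gives both |t − 4| < 1 and |t − 4| < eps/40, so |(-t^3 + 2t^2 + 3t + 6) + 14| < eps.

delta = min(1, eps/40)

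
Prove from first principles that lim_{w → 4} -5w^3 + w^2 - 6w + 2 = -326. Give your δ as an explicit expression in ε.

Suppose ε > 0. We want δ > 0 such that 0 < |w − 4| < δ implies |(-5w^3 + w^2 - 6w + 2) + 326| < ε.
(-5w^3 + w^2 - 6w + 2) + 326 = -5w^3 + w^2 - 6w + 328 = (w − 4)(-5w^2 - 19w - 82).
So |(-5w^3 + w^2 - 6w + 2) + 326| = |w − 4|·|-5w^2 - 19w - 82|.
Require δ ≤ 2. Then |w − 4| < 2 gives |w| < 6, and by the triangle inequality |-5w^2 - 19w - 82| ≤ 5·6^2 + 19·6 + 82 = 376.
Hence |(-5w^3 + w^2 - 6w + 2) + 326| ≤ 376|w − 4| < ε provided |w − 4| < ε/376.
Take δ = min(2, ε/376). Then 0 < |w − 4| < δ gives both |w − 4| < 2 and |w − 4| < ε/376, so |(-5w^3 + w^2 - 6w + 2) + 326| < ε.

δ = min(2, ε/376)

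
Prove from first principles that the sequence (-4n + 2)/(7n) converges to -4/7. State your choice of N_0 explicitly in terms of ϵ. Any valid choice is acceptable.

N_0 = (2/7)/ϵ

Let ϵ > 0 be given. For n ≥ 1, |(-4n + 2)/(7n) + 4/7| = |14|/(7(7n)) = 14/(7(7n)).
Since 7n ≥ 7n for n ≥ 1, this is ≤ 14/(7·7n) = (2/7)/n.
So |(-4n + 2)/(7n) + 4/7| < ϵ whenever n > (2/7)/ϵ.
Take N_0 = (2/7)/ϵ. If n > N_0 then |(-4n + 2)/(7n) + 4/7| ≤ (2/7)/n < ϵ.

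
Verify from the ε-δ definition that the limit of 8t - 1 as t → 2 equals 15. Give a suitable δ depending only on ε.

Suppose ε > 0. We need δ > 0 so that 0 < |t − 2| < δ implies |(8t - 1) − 15| < ε.
|(8t - 1) − 15| = |8t - 16| = 8|t − 2|.
So 8|t − 2| < ε exactly when |t − 2| < ε/8.
Choosing δ = ε/8 gives |(8t - 1) − 15| = 8|t − 2| < ε whenever |t − 2| < δ.

δ = ε/8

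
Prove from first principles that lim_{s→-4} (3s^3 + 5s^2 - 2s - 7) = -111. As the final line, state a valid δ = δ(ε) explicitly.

Fix ε > 0. We want δ > 0 such that 0 < |s + 4| < δ implies |(3s^3 + 5s^2 - 2s - 7) + 111| < ε.
(3s^3 + 5s^2 - 2s - 7) + 111 = 3s^3 + 5s^2 - 2s + 104 = (s + 4)(3s^2 - 7s + 26).
So |(3s^3 + 5s^2 - 2s - 7) + 111| = |s + 4|·|3s^2 - 7s + 26|.
Require δ ≤ 1. Then |s + 4| < 1 gives |s| < 5, and by the triangle inequality |3s^2 - 7s + 26| ≤ 3·5^2 + 7·5 + 26 = 136.
Hence |(3s^3 + 5s^2 - 2s - 7) + 111| ≤ 136|s + 4| < ε provided |s + 4| < ε/136.
Take δ = min(1, ε/136). Then 0 < |s + 4| < δ gives both |s + 4| < 1 and |s + 4| < ε/136, so |(3s^3 + 5s^2 - 2s - 7) + 111| < ε.

δ = min(1, ε/136)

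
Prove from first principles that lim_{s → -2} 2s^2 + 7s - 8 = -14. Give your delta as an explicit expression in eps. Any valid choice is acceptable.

delta = min(1, eps/9)

Suppose eps > 0. We want delta > 0 such that 0 < |s + 2| < delta implies |(2s^2 + 7s - 8) + 14| < eps.
(2s^2 + 7s - 8) + 14 = 2s^2 + 7s + 6 = (s + 2)(2s + 3).
So |(2s^2 + 7s - 8) + 14| = |s + 2|·|2s + 3|.
Assume first that |s + 2| < 1, so |s| < 3. Then |2s + 3| ≤ 2·3 + 3 = 9.
Hence |(2s^2 + 7s - 8) + 14| ≤ 9|s + 2| < eps provided |s + 2| < eps/9.
Take delta = min(1, eps/9). Then 0 < |s + 2| < delta gives both |s + 2| < 1 and |s + 2| < eps/9, so |(2s^2 + 7s - 8) + 14| < eps.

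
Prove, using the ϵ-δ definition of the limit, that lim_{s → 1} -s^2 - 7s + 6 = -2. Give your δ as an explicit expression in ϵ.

δ = min(2, ϵ/11)

Fix ϵ > 0. We want δ > 0 such that 0 < |s − 1| < δ implies |(-s^2 - 7s + 6) + 2| < ϵ.
(-s^2 - 7s + 6) + 2 = -s^2 - 7s + 8 = (s − 1)(-s - 8).
So |(-s^2 - 7s + 6) + 2| = |s − 1|·|-s - 8|.
Require δ ≤ 2. Then |s − 1| < 2 gives |s| < 3, and by the triangle inequality |-s - 8| ≤ 3 + 8 = 11.
Hence |(-s^2 - 7s + 6) + 2| ≤ 11|s − 1| < ϵ provided |s − 1| < ϵ/11.
Take δ = min(2, ϵ/11). Then 0 < |s − 1| < δ gives both |s − 1| < 2 and |s − 1| < ϵ/11, so |(-s^2 - 7s + 6) + 2| < ϵ.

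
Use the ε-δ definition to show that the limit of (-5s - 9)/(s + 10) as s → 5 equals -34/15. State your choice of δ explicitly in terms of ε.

Suppose ε > 0. We want δ > 0 with 0 < |s − 5| < δ ⇒ |(-5s - 9)/(s + 10) + 34/15| < ε.
Combining over a common denominator, (-5s - 9)/(s + 10) + 34/15 = [(-5s - 9)·15 − (-34)·(s + 10)] / [15·(s + 10)] = -41(s − 5) / (15(s + 10)).
So |(-5s - 9)/(s + 10) + 34/15| = 41|s − 5| / (15·|s + 10|).
Restrict δ ≤ 15/2. Then |s − 5| < 15/2 gives |s + 10| = |(s − 5) + 15| ≥ 15 − 15/2 = 15/2.
Hence |(-5s - 9)/(s + 10) + 34/15| < 41|s − 5|/(15·(15/2)) = (82/225)|s − 5|, which is < ε once |s − 5| < (225/82)ε.
Take δ = min(15/2, (225/82)ε). Then 0 < |s − 5| < δ forces both bounds, so |(-5s - 9)/(s + 10) + 34/15| < ε.

δ = min(15/2, (225/82)ε)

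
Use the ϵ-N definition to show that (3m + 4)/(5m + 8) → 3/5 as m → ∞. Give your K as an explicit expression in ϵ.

Suppose ϵ > 0. For m ≥ 1, |(3m + 4)/(5m + 8) − (3/5)| = |-4|/(5(5m + 8)) = 4/(5(5m + 8)).
Since 5m + 8 ≥ 5m for m ≥ 1, this is ≤ 4/(5·5m) = (4/25)/m.
So |(3m + 4)/(5m + 8) − (3/5)| < ϵ whenever m > (4/25)/ϵ.
Take K = (4/25)/ϵ. If m > K then |(3m + 4)/(5m + 8) − (3/5)| ≤ (4/25)/m < ϵ.

K = (4/25)/ϵ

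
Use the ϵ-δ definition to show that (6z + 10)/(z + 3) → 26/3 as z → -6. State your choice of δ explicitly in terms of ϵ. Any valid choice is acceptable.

δ = min(3/2, (9/16)ϵ)

Fix ϵ > 0. We want δ > 0 with 0 < |z + 6| < δ ⇒ |(6z + 10)/(z + 3) − (26/3)| < ϵ.
Combining over a common denominator, (6z + 10)/(z + 3) − (26/3) = [(6z + 10)·(-3) − (-26)·(z + 3)] / [(-3)·(z + 3)] = 8(z + 6) / ((-3)(z + 3)).
So |(6z + 10)/(z + 3) − (26/3)| = 8|z + 6| / (3·|z + 3|).
Require δ ≤ 3/2, so |z + 3| ≥ |-3| − |z + 6| > 3 − 3/2 = 3/2.
Hence |(6z + 10)/(z + 3) − (26/3)| < 8|z + 6|/(3·(3/2)) = (16/9)|z + 6|, which is < ϵ once |z + 6| < (9/16)ϵ.
Take δ = min(3/2, (9/16)ϵ). Then 0 < |z + 6| < δ forces both bounds, so |(6z + 10)/(z + 3) − (26/3)| < ϵ.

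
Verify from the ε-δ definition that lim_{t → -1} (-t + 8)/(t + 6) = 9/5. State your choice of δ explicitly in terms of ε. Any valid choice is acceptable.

Suppose ε > 0. We want δ > 0 with 0 < |t + 1| < δ ⇒ |(-t + 8)/(t + 6) − (9/5)| < ε.
Combining over a common denominator, (-t + 8)/(t + 6) − (9/5) = [(-t + 8)·5 − 9·(t + 6)] / [5·(t + 6)] = -14(t + 1) / (5(t + 6)).
So |(-t + 8)/(t + 6) − (9/5)| = 14|t + 1| / (5·|t + 6|).
Require δ ≤ 5/2, so |t + 6| ≥ |5| − |t + 1| > 5 − 5/2 = 5/2.
Hence |(-t + 8)/(t + 6) − (9/5)| < 14|t + 1|/(5·(5/2)) = (28/25)|t + 1|, which is < ε once |t + 1| < (25/28)ε.
Take δ = min(5/2, (25/28)ε). Then 0 < |t + 1| < δ forces both bounds, so |(-t + 8)/(t + 6) − (9/5)| < ε.

δ = min(5/2, (25/28)ε)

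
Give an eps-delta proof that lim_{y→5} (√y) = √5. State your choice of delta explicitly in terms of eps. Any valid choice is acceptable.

delta = min(5, √5·eps)

Let eps > 0 be given. We want delta > 0 such that 0 < |y − 5| < delta implies |√y − √5| < eps.
Rationalise: √y − √5 = (y − 5)/(√y + √5), so |√y − √5| = |y − 5|/(√y + √5).
Restrict delta ≤ 5 so that |y − 5| < 5 forces y > 0, and then √y + √5 > √5.
Hence |√y − √5| < |y − 5|/√5, which is < eps once |y − 5| < √5·eps.
Take delta = min(5, √5·eps). If 0 < |y − 5| < delta then y > 0 and |√y − √5| < |y − 5|/√5 < eps.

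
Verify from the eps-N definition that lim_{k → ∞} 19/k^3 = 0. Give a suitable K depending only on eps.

K = (19/eps)^{1/3}

Fix eps > 0. For k ≥ 1, |19/k^3 − 0| = 19/k^3.
19/k^3 < eps ⇔ k^3 > 19/eps ⇔ k > (19/eps)^{1/3}.
Take K = (19/eps)^{1/3}. Then k > K implies 19/k^3 < eps.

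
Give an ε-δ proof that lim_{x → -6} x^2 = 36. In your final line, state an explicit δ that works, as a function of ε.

δ = min(1, ε/13)

Suppose ε > 0. We seek δ > 0 with 0 < |x + 6| < δ ⇒ |x^2 − 36| < ε.
Factor: x^2 − 36 = (x + 6)(x - 6), so |x^2 − 36| = |x + 6|·|x - 6|.
Impose δ ≤ 1 so that |x| < 7; then |x - 6| ≤ 13.
Hence |x^2 − 36| ≤ 13|x + 6|, which is < ε once |x + 6| < ε/13.
Take δ = min(1, ε/13). If 0 < |x + 6| < δ then both bounds hold and |x^2 − 36| ≤ 13|x + 6| < 13·(ε/13) = ε.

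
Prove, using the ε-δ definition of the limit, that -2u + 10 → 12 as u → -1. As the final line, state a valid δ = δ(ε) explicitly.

δ = ε/2

Suppose ε > 0. We need δ > 0 so that 0 < |u + 1| < δ implies |(-2u + 10) − 12| < ε.
|(-2u + 10) − 12| = |-2u - 2| = 2|u + 1|.
Thus it suffices that |u + 1| < ε/2.
Choosing δ = ε/2 gives |(-2u + 10) − 12| = 2|u + 1| < ε whenever |u + 1| < δ.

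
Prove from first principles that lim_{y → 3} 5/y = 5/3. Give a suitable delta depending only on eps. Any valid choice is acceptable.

Fix eps > 0. We seek delta > 0 such that 0 < |y − 3| < delta implies |5/y − (5/3)| < eps.
|5/y − (5/3)| = 5·|3 − y|/(3·|y|) = 5|y − 3|/(3|y|).
Restrict delta ≤ 3/2. Then |y − 3| < 3/2 gives |y| > 3/2, so 3|y| > 9/2.
Then |5/y − (5/3)| < 5|y − 3|/(9/2), which is < eps when |y − 3| < (9/10)eps.
Take delta = min(3/2, (9/10)eps). Then 0 < |y − 3| < delta gives both |y − 3| < 3/2 and |y − 3| < (9/10)eps, so |5/y − (5/3)| < eps.

delta = min(3/2, (9/10)eps)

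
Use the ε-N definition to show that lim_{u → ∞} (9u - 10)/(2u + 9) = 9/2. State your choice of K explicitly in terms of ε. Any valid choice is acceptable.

K = (101/4)/ε

Let ε > 0. We seek K > 0 such that u > K implies |(9u - 10)/(2u + 9) − (9/2)| < ε.
(9u - 10)/(2u + 9) − (9/2) = (2(9u - 10) − 9(2u + 9)) / (2(2u + 9)) = -101/(2(2u + 9)).
For u > 0 we have 2u + 9 > 2u, so |(9u - 10)/(2u + 9) − (9/2)| = 101/(2(2u + 9)) < 101/(2·2u) = (101/4)/u.
Thus |(9u - 10)/(2u + 9) − (9/2)| < ε whenever u > (101/4)/ε.
Take K = (101/4)/ε. If u > K then |(9u - 10)/(2u + 9) − (9/2)| < (101/4)/u < ε.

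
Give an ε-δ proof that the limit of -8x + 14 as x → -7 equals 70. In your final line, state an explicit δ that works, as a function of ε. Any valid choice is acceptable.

δ = ε/8

Fix ε > 0. We need δ > 0 so that 0 < |x + 7| < δ implies |(-8x + 14) − 70| < ε.
|(-8x + 14) − 70| = |-8x - 56| = 8|x + 7|.
So 8|x + 7| < ε exactly when |x + 7| < ε/8.
Take δ = ε/8. If 0 < |x + 7| < δ then |(-8x + 14) − 70| = 8|x + 7| < 8·(ε/8) = ε.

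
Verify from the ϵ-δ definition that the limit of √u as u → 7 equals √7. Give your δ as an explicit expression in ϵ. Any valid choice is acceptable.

Let ϵ > 0 be given. We want δ > 0 such that 0 < |u − 7| < δ implies |√u − √7| < ϵ.
Rationalise: √u − √7 = (u − 7)/(√u + √7), so |√u − √7| = |u − 7|/(√u + √7).
Restrict δ ≤ 7 so that |u − 7| < 7 forces u > 0, and then √u + √7 > √7.
Hence |√u − √7| < |u − 7|/√7, which is < ϵ once |u − 7| < √7·ϵ.
Take δ = min(7, √7·ϵ). If 0 < |u − 7| < δ then u > 0 and |√u − √7| < |u − 7|/√7 < ϵ.

δ = min(7, √7·ϵ)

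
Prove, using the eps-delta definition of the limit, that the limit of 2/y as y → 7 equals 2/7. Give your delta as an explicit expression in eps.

Let eps > 0 be given. We seek delta > 0 such that 0 < |y − 7| < delta implies |2/y − (2/7)| < eps.
|2/y − (2/7)| = 2·|7 − y|/(7·|y|) = 2|y − 7|/(7|y|).
Require delta ≤ 7/2 so that |y| > 7 − 7/2 = 7/2, hence 7|y| > 49/2.
Then |2/y − (2/7)| < 2|y − 7|/(49/2), which is < eps when |y − 7| < (49/4)eps.
Take delta = min(7/2, (49/4)eps). Then 0 < |y − 7| < delta gives both |y − 7| < 7/2 and |y − 7| < (49/4)eps, so |2/y − (2/7)| < eps.

delta = min(7/2, (49/4)eps)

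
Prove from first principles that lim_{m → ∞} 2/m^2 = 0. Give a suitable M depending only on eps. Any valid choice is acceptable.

M = (2/eps)^{1/2}

Let eps > 0 be given. For m ≥ 1, |2/m^2 − 0| = 2/m^2.
2/m^2 < eps ⇔ m^2 > 2/eps ⇔ m > (2/eps)^{1/2}.
Take M = (2/eps)^{1/2}. Then m > M implies 2/m^2 < eps.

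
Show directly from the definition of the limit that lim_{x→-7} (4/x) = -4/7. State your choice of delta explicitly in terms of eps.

Let eps > 0 be given. We seek delta > 0 such that 0 < |x + 7| < delta implies |4/x + 4/7| < eps.
|4/x + 4/7| = 4·|-7 − x|/(7·|x|) = 4|x + 7|/(7|x|).
Require delta ≤ 7/2 so that |x| > 7 − 7/2 = 7/2, hence 7|x| > 49/2.
Then |4/x + 4/7| < 4|x + 7|/(49/2), which is < eps when |x + 7| < (49/8)eps.
Take delta = min(7/2, (49/8)eps). Then 0 < |x + 7| < delta gives both |x + 7| < 7/2 and |x + 7| < (49/8)eps, so |4/x + 4/7| < eps.

delta = min(7/2, (49/8)eps)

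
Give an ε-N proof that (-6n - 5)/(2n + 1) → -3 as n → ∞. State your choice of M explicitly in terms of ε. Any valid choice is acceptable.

Fix ε > 0. For n ≥ 1, |(-6n - 5)/(2n + 1) + 3| = |-4|/(2(2n + 1)) = 4/(2(2n + 1)).
Since 2n + 1 ≥ 2n for n ≥ 1, this is ≤ 4/(2·2n) = 1/n.
So |(-6n - 5)/(2n + 1) + 3| < ε whenever n > 1/ε.
Take M = 1/ε. If n > M then |(-6n - 5)/(2n + 1) + 3| ≤ 1/n < ε.

M = 1/ε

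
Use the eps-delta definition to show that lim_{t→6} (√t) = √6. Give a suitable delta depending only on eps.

delta = min(6, √6·eps)

Let eps > 0. We want delta > 0 such that 0 < |t − 6| < delta implies |√t − √6| < eps.
Multiplying by the conjugate, |√t − √6| = |t − 6|/(√t + √6).
Restrict delta ≤ 6 so that |t − 6| < 6 forces t > 0, and then √t + √6 > √6.
Hence |√t − √6| < |t − 6|/√6, which is < eps once |t − 6| < √6·eps.
Take delta = min(6, √6·eps). If 0 < |t − 6| < delta then t > 0 and |√t − √6| < |t − 6|/√6 < eps.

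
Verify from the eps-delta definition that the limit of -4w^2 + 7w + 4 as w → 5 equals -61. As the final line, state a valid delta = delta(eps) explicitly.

delta = min(1, eps/37)

Let eps > 0 be given. We want delta > 0 such that 0 < |w − 5| < delta implies |(-4w^2 + 7w + 4) + 61| < eps.
(-4w^2 + 7w + 4) + 61 = -4w^2 + 7w + 65 = (w − 5)(-4w - 13).
So |(-4w^2 + 7w + 4) + 61| = |w − 5|·|-4w - 13|.
Require delta ≤ 1. Then |w − 5| < 1 gives |w| < 6, and by the triangle inequality |-4w - 13| ≤ 4·6 + 13 = 37.
Hence |(-4w^2 + 7w + 4) + 61| ≤ 37|w − 5| < eps provided |w − 5| < eps/37.
Take delta = min(1, eps/37). Then 0 < |w − 5| < delta gives both |w − 5| < 1 and |w − 5| < eps/37, so |(-4w^2 + 7w + 4) + 61| < eps.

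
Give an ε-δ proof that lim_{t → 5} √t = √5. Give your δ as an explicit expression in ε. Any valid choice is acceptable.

Let ε > 0. We want δ > 0 such that 0 < |t − 5| < δ implies |√t − √5| < ε.
Multiplying by the conjugate, |√t − √5| = |t − 5|/(√t + √5).
Restrict δ ≤ 5 so that |t − 5| < 5 forces t > 0, and then √t + √5 > √5.
Hence |√t − √5| < |t − 5|/√5, which is < ε once |t − 5| < √5·ε.
Take δ = min(5, √5·ε). If 0 < |t − 5| < δ then t > 0 and |√t − √5| < |t − 5|/√5 < ε.

δ = min(5, √5·ε)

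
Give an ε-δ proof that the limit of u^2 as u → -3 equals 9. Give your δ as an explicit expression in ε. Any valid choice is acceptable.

δ = min(1, ε/7)

Let ε > 0 be given. We seek δ > 0 with 0 < |u + 3| < δ ⇒ |u^2 − 9| < ε.
Factor: u^2 − 9 = (u + 3)(u - 3), so |u^2 − 9| = |u + 3|·|u - 3|.
Restrict δ ≤ 1. Then |u + 3| < 1 gives |u| < 4, so by the triangle inequality |u - 3| ≤ 4 + 3 = 7.
Hence |u^2 − 9| ≤ 7|u + 3|, which is < ε once |u + 3| < ε/7.
Take δ = min(1, ε/7). If 0 < |u + 3| < δ then both bounds hold and |u^2 − 9| ≤ 7|u + 3| < 7·(ε/7) = ε.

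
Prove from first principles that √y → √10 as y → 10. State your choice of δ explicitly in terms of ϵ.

Suppose ϵ > 0. We want δ > 0 such that 0 < |y − 10| < δ implies |√y − √10| < ϵ.
Multiplying by the conjugate, |√y − √10| = |y − 10|/(√y + √10).
Restrict δ ≤ 10 so that |y − 10| < 10 forces y > 0, and then √y + √10 > √10.
Hence |√y − √10| < |y − 10|/√10, which is < ϵ once |y − 10| < √10·ϵ.
Take δ = min(10, √10·ϵ). If 0 < |y − 10| < δ then y > 0 and |√y − √10| < |y − 10|/√10 < ϵ.

δ = min(10, √10·ϵ)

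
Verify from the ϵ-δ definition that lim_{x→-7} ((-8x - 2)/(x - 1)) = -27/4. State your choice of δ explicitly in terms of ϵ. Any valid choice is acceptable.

Let ϵ > 0 be given. We want δ > 0 with 0 < |x + 7| < δ ⇒ |(-8x - 2)/(x - 1) + 27/4| < ϵ.
Combining over a common denominator, (-8x - 2)/(x - 1) + 27/4 = [(-8x - 2)·(-8) − 54·(x - 1)] / [(-8)·(x - 1)] = 10(x + 7) / ((-8)(x - 1)).
So |(-8x - 2)/(x - 1) + 27/4| = 10|x + 7| / (8·|x − 1|).
Require δ ≤ 4, so |x − 1| ≥ |-8| − |x + 7| > 8 − 4 = 4.
Hence |(-8x - 2)/(x - 1) + 27/4| < 10|x + 7|/(8·4) = (5/16)|x + 7|, which is < ϵ once |x + 7| < (16/5)ϵ.
Take δ = min(4, (16/5)ϵ). Then 0 < |x + 7| < δ forces both bounds, so |(-8x - 2)/(x - 1) + 27/4| < ϵ.

δ = min(4, (16/5)ϵ)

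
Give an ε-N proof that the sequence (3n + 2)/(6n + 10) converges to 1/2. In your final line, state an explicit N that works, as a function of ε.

Let ε > 0. For n ≥ 1, |(3n + 2)/(6n + 10) − (1/2)| = |-18|/(6(6n + 10)) = 18/(6(6n + 10)).
Since 6n + 10 ≥ 6n for n ≥ 1, this is ≤ 18/(6·6n) = (1/2)/n.
So |(3n + 2)/(6n + 10) − (1/2)| < ε whenever n > (1/2)/ε.
Take N = (1/2)/ε. If n > N then |(3n + 2)/(6n + 10) − (1/2)| ≤ (1/2)/n < ε.

N = (1/2)/ε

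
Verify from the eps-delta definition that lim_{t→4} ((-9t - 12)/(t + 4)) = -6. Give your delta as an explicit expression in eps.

Let eps > 0 be given. We want delta > 0 with 0 < |t − 4| < delta ⇒ |(-9t - 12)/(t + 4) + 6| < eps.
Combining over a common denominator, (-9t - 12)/(t + 4) + 6 = [(-9t - 12)·8 − (-48)·(t + 4)] / [8·(t + 4)] = -24(t − 4) / (8(t + 4)).
So |(-9t - 12)/(t + 4) + 6| = 24|t − 4| / (8·|t + 4|).
Restrict delta ≤ 4. Then |t − 4| < 4 gives |t + 4| = |(t − 4) + 8| ≥ 8 − 4 = 4.
Hence |(-9t - 12)/(t + 4) + 6| < 24|t − 4|/(8·4) = (3/4)|t − 4|, which is < eps once |t − 4| < (4/3)eps.
Take delta = min(4, (4/3)eps). Then 0 < |t − 4| < delta forces both bounds, so |(-9t - 12)/(t + 4) + 6| < eps.

delta = min(4, (4/3)eps)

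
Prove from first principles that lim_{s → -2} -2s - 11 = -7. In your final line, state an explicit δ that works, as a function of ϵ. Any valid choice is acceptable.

Suppose ϵ > 0. We need δ > 0 so that 0 < |s + 2| < δ implies |(-2s - 11) + 7| < ϵ.
|(-2s - 11) + 7| = |-2s - 4| = 2|s + 2|.
Thus it suffices that |s + 2| < ϵ/2.
Choosing δ = ϵ/2 gives |(-2s - 11) + 7| = 2|s + 2| < ϵ whenever |s + 2| < δ.

δ = ϵ/2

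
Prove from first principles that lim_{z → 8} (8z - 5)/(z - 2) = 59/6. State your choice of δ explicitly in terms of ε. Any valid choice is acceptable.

δ = min(3, (18/11)ε)

Let ε > 0 be given. We want δ > 0 with 0 < |z − 8| < δ ⇒ |(8z - 5)/(z - 2) − (59/6)| < ε.
Combining over a common denominator, (8z - 5)/(z - 2) − (59/6) = [(8z - 5)·6 − 59·(z - 2)] / [6·(z - 2)] = -11(z − 8) / (6(z - 2)).
So |(8z - 5)/(z - 2) − (59/6)| = 11|z − 8| / (6·|z − 2|).
Restrict δ ≤ 3. Then |z − 8| < 3 gives |z − 2| = |(z − 8) + 6| ≥ 6 − 3 = 3.
Hence |(8z - 5)/(z - 2) − (59/6)| < 11|z − 8|/(6·3) = (11/18)|z − 8|, which is < ε once |z − 8| < (18/11)ε.
Take δ = min(3, (18/11)ε). Then 0 < |z − 8| < δ forces both bounds, so |(8z - 5)/(z - 2) − (59/6)| < ε.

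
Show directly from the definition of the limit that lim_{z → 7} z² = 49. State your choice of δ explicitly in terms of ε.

Let ε > 0 be given. We seek δ > 0 with 0 < |z − 7| < δ ⇒ |z² − 49| < ε.
Factor: z² − 49 = (z − 7)(z + 7), so |z² − 49| = |z − 7|·|z + 7|.
Impose δ ≤ 1 so that |z| < 8; then |z + 7| ≤ 15.
Hence |z² − 49| ≤ 15|z − 7|, which is < ε once |z − 7| < ε/15.
Take δ = min(1, ε/15). If 0 < |z − 7| < δ then both bounds hold and |z² − 49| ≤ 15|z − 7| < 15·(ε/15) = ε.

δ = min(1, ε/15)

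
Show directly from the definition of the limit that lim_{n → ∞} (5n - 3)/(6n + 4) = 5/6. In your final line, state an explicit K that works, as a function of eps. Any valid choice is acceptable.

Let eps > 0. For n ≥ 1, |(5n - 3)/(6n + 4) − (5/6)| = |-38|/(6(6n + 4)) = 38/(6(6n + 4)).
Since 6n + 4 ≥ 6n for n ≥ 1, this is ≤ 38/(6·6n) = (19/18)/n.
So |(5n - 3)/(6n + 4) − (5/6)| < eps whenever n > (19/18)/eps.
Take K = (19/18)/eps. If n > K then |(5n - 3)/(6n + 4) − (5/6)| ≤ (19/18)/n < eps.

K = (19/18)/eps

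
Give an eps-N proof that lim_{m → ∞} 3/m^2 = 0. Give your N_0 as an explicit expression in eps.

Let eps > 0 be given. For m ≥ 1, |3/m^2 − 0| = 3/m^2.
3/m^2 < eps ⇔ m^2 > 3/eps ⇔ m > (3/eps)^{1/2}.
Take N_0 = (3/eps)^{1/2}. Then m > N_0 implies 3/m^2 < eps.

N_0 = (3/eps)^{1/2}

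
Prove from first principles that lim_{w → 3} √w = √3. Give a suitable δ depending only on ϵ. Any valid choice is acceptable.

δ = min(3, √3·ϵ)

Let ϵ > 0. We want δ > 0 such that 0 < |w − 3| < δ implies |√w − √3| < ϵ.
Rationalise: √w − √3 = (w − 3)/(√w + √3), so |√w − √3| = |w − 3|/(√w + √3).
Restrict δ ≤ 3 so that |w − 3| < 3 forces w > 0, and then √w + √3 > √3.
Hence |√w − √3| < |w − 3|/√3, which is < ϵ once |w − 3| < √3·ϵ.
Take δ = min(3, √3·ϵ). If 0 < |w − 3| < δ then w > 0 and |√w − √3| < |w − 3|/√3 < ϵ.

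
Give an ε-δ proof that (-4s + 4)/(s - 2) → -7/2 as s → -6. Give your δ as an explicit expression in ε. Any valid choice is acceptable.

δ = min(4, 8ε)

Let ε > 0. We want δ > 0 with 0 < |s + 6| < δ ⇒ |(-4s + 4)/(s - 2) + 7/2| < ε.
Combining over a common denominator, (-4s + 4)/(s - 2) + 7/2 = [(-4s + 4)·(-8) − 28·(s - 2)] / [(-8)·(s - 2)] = 4(s + 6) / ((-8)(s - 2)).
So |(-4s + 4)/(s - 2) + 7/2| = 4|s + 6| / (8·|s − 2|).
Restrict δ ≤ 4. Then |s + 6| < 4 gives |s − 2| = |(s + 6) + (-8)| ≥ 8 − 4 = 4.
Hence |(-4s + 4)/(s - 2) + 7/2| < 4|s + 6|/(8·4) = (1/8)|s + 6|, which is < ε once |s + 6| < 8ε.
Take δ = min(4, 8ε). Then 0 < |s + 6| < δ forces both bounds, so |(-4s + 4)/(s - 2) + 7/2| < ε.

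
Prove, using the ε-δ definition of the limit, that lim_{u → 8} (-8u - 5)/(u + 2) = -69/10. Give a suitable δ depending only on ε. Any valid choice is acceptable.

δ = min(5, (50/11)ε)

Suppose ε > 0. We want δ > 0 with 0 < |u − 8| < δ ⇒ |(-8u - 5)/(u + 2) + 69/10| < ε.
Combining over a common denominator, (-8u - 5)/(u + 2) + 69/10 = [(-8u - 5)·10 − (-69)·(u + 2)] / [10·(u + 2)] = -11(u − 8) / (10(u + 2)).
So |(-8u - 5)/(u + 2) + 69/10| = 11|u − 8| / (10·|u + 2|).
Require δ ≤ 5, so |u + 2| ≥ |10| − |u − 8| > 10 − 5 = 5.
Hence |(-8u - 5)/(u + 2) + 69/10| < 11|u − 8|/(10·5) = (11/50)|u − 8|, which is < ε once |u − 8| < (50/11)ε.
Take δ = min(5, (50/11)ε). Then 0 < |u − 8| < δ forces both bounds, so |(-8u - 5)/(u + 2) + 69/10| < ε.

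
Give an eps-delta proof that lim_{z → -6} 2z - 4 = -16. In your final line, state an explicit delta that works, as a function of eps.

Fix eps > 0. We need delta > 0 so that 0 < |z + 6| < delta implies |(2z - 4) + 16| < eps.
Since (2z - 4) + 16 = 2(z + 6), we have |(2z - 4) + 16| = 2|z + 6|.
Thus it suffices that |z + 6| < eps/2.
Choosing delta = eps/2 gives |(2z - 4) + 16| = 2|z + 6| < eps whenever |z + 6| < delta.

delta = eps/2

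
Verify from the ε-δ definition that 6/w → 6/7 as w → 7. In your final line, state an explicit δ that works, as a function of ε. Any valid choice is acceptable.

Fix ε > 0. We seek δ > 0 such that 0 < |w − 7| < δ implies |6/w − (6/7)| < ε.
|6/w − (6/7)| = 6·|7 − w|/(7·|w|) = 6|w − 7|/(7|w|).
Require δ ≤ 7/2 so that |w| > 7 − 7/2 = 7/2, hence 7|w| > 49/2.
Then |6/w − (6/7)| < 6|w − 7|/(49/2), which is < ε when |w − 7| < (49/12)ε.
Take δ = min(7/2, (49/12)ε). Then 0 < |w − 7| < δ gives both |w − 7| < 7/2 and |w − 7| < (49/12)ε, so |6/w − (6/7)| < ε.

δ = min(7/2, (49/12)ε)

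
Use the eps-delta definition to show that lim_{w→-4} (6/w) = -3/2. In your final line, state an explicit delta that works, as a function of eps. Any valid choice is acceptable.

delta = min(2, (4/3)eps)

Let eps > 0. We seek delta > 0 such that 0 < |w + 4| < delta implies |6/w + 3/2| < eps.
|6/w + 3/2| = 6·|-4 − w|/(4·|w|) = 6|w + 4|/(4|w|).
Restrict delta ≤ 2. Then |w + 4| < 2 gives |w| > 2, so 4|w| > 8.
Then |6/w + 3/2| < 6|w + 4|/8, which is < eps when |w + 4| < (4/3)eps.
Take delta = min(2, (4/3)eps). Then 0 < |w + 4| < delta gives both |w + 4| < 2 and |w + 4| < (4/3)eps, so |6/w + 3/2| < eps.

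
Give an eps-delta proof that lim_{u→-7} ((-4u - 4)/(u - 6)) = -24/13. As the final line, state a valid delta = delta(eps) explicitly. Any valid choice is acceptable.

Let eps > 0. We want delta > 0 with 0 < |u + 7| < delta ⇒ |(-4u - 4)/(u - 6) + 24/13| < eps.
Combining over a common denominator, (-4u - 4)/(u - 6) + 24/13 = [(-4u - 4)·(-13) − 24·(u - 6)] / [(-13)·(u - 6)] = 28(u + 7) / ((-13)(u - 6)).
So |(-4u - 4)/(u - 6) + 24/13| = 28|u + 7| / (13·|u − 6|).
Require delta ≤ 13/2, so |u − 6| ≥ |-13| − |u + 7| > 13 − 13/2 = 13/2.
Hence |(-4u - 4)/(u - 6) + 24/13| < 28|u + 7|/(13·(13/2)) = (56/169)|u + 7|, which is < eps once |u + 7| < (169/56)eps.
Take delta = min(13/2, (169/56)eps). Then 0 < |u + 7| < delta forces both bounds, so |(-4u - 4)/(u - 6) + 24/13| < eps.

delta = min(13/2, (169/56)eps)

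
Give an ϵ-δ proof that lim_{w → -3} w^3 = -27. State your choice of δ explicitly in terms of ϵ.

Suppose ϵ > 0. We seek δ > 0 with 0 < |w + 3| < δ ⇒ |w^3 + 27| < ϵ.
Factor: w^3 + 27 = (w + 3)(w^2 - 3w + 9), so |w^3 + 27| = |w + 3|·|w^2 - 3w + 9|.
Restrict δ ≤ 1. Then |w + 3| < 1 gives |w| < 4, so by the triangle inequality |w^2 - 3w + 9| ≤ 4^2 + 3·4 + 9 = 37.
Hence |w^3 + 27| ≤ 37|w + 3|, which is < ϵ once |w + 3| < ϵ/37.
Take δ = min(1, ϵ/37). If 0 < |w + 3| < δ then both bounds hold and |w^3 + 27| ≤ 37|w + 3| < 37·(ϵ/37) = ϵ.

δ = min(1, ϵ/37)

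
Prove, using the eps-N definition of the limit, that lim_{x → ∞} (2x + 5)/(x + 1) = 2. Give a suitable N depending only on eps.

N = 3/eps

Suppose eps > 0. We seek N > 0 such that x > N implies |(2x + 5)/(x + 1) − 2| < eps.
(2x + 5)/(x + 1) − 2 = ((2x + 5) − 2(x + 1)) / ((x + 1)) = 3/((x + 1)).
For x > 0 we have x + 1 > x, so |(2x + 5)/(x + 1) − 2| = 3/((x + 1)) < 3/(x) = 3/x.
Thus |(2x + 5)/(x + 1) − 2| < eps whenever x > 3/eps.
Take N = 3/eps. If x > N then |(2x + 5)/(x + 1) − 2| < 3/x < eps.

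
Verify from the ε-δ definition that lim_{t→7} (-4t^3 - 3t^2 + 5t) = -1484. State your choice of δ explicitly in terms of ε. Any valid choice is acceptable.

Let ε > 0 be given. We want δ > 0 such that 0 < |t − 7| < δ implies |(-4t^3 - 3t^2 + 5t) + 1484| < ε.
(-4t^3 - 3t^2 + 5t) + 1484 = -4t^3 - 3t^2 + 5t + 1484 = (t − 7)(-4t^2 - 31t - 212).
So |(-4t^3 - 3t^2 + 5t) + 1484| = |t − 7|·|-4t^2 - 31t - 212|.
Assume first that |t − 7| < 1, so |t| < 8. Then |-4t^2 - 31t - 212| ≤ 4·8^2 + 31·8 + 212 = 716.
Hence |(-4t^3 - 3t^2 + 5t) + 1484| ≤ 716|t − 7| < ε provided |t − 7| < ε/716.
Choosing δ = min(1, ε/716) ensures both conditions, hence |(-4t^3 - 3t^2 + 5t) + 1484| < ε.

δ = min(1, ε/716)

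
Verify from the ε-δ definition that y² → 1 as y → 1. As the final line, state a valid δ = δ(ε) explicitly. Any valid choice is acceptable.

Let ε > 0 be given. We seek δ > 0 with 0 < |y − 1| < δ ⇒ |y² − 1| < ε.
Factor: y² − 1 = (y − 1)(y + 1), so |y² − 1| = |y − 1|·|y + 1|.
Impose δ ≤ 2 so that |y| < 3; then |y + 1| ≤ 4.
Hence |y² − 1| ≤ 4|y − 1|, which is < ε once |y − 1| < ε/4.
Take δ = min(2, ε/4). If 0 < |y − 1| < δ then both bounds hold and |y² − 1| ≤ 4|y − 1| < 4·(ε/4) = ε.

δ = min(2, ε/4)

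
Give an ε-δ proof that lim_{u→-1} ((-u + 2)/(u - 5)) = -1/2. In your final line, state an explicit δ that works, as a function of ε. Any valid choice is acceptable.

Fix ε > 0. We want δ > 0 with 0 < |u + 1| < δ ⇒ |(-u + 2)/(u - 5) + 1/2| < ε.
Combining over a common denominator, (-u + 2)/(u - 5) + 1/2 = [(-u + 2)·(-6) − 3·(u - 5)] / [(-6)·(u - 5)] = 3(u + 1) / ((-6)(u - 5)).
So |(-u + 2)/(u - 5) + 1/2| = 3|u + 1| / (6·|u − 5|).
Restrict δ ≤ 3. Then |u + 1| < 3 gives |u − 5| = |(u + 1) + (-6)| ≥ 6 − 3 = 3.
Hence |(-u + 2)/(u - 5) + 1/2| < 3|u + 1|/(6·3) = (1/6)|u + 1|, which is < ε once |u + 1| < 6ε.
Take δ = min(3, 6ε). Then 0 < |u + 1| < δ forces both bounds, so |(-u + 2)/(u - 5) + 1/2| < ε.

δ = min(3, 6ε)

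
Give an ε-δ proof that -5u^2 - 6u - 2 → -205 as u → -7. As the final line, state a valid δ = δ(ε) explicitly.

Let ε > 0. We want δ > 0 such that 0 < |u + 7| < δ implies |(-5u^2 - 6u - 2) + 205| < ε.
(-5u^2 - 6u - 2) + 205 = -5u^2 - 6u + 203 = (u + 7)(-5u + 29).
So |(-5u^2 - 6u - 2) + 205| = |u + 7|·|-5u + 29|.
Assume first that |u + 7| < 1, so |u| < 8. Then |-5u + 29| ≤ 5·8 + 29 = 69.
Hence |(-5u^2 - 6u - 2) + 205| ≤ 69|u + 7| < ε provided |u + 7| < ε/69.
Choosing δ = min(1, ε/69) ensures both conditions, hence |(-5u^2 - 6u - 2) + 205| < ε.

δ = min(1, ε/69)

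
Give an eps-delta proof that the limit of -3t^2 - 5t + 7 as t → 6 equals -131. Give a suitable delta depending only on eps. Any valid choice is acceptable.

delta = min(1, eps/44)

Let eps > 0 be given. We want delta > 0 such that 0 < |t − 6| < delta implies |(-3t^2 - 5t + 7) + 131| < eps.
(-3t^2 - 5t + 7) + 131 = -3t^2 - 5t + 138 = (t − 6)(-3t - 23).
So |(-3t^2 - 5t + 7) + 131| = |t − 6|·|-3t - 23|.
Require delta ≤ 1. Then |t − 6| < 1 gives |t| < 7, and by the triangle inequality |-3t - 23| ≤ 3·7 + 23 = 44.
Hence |(-3t^2 - 5t + 7) + 131| ≤ 44|t − 6| < eps provided |t − 6| < eps/44.
Choosing delta = min(1, eps/44) ensures both conditions, hence |(-3t^2 - 5t + 7) + 131| < eps.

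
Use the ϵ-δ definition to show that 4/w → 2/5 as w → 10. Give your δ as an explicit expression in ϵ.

δ = min(5, (25/2)ϵ)

Let ϵ > 0. We seek δ > 0 such that 0 < |w − 10| < δ implies |4/w − (2/5)| < ϵ.
|4/w − (2/5)| = 4·|10 − w|/(10·|w|) = 4|w − 10|/(10|w|).
Require δ ≤ 5 so that |w| > 10 − 5 = 5, hence 10|w| > 50.
Then |4/w − (2/5)| < 4|w − 10|/50, which is < ϵ when |w − 10| < (25/2)ϵ.
Take δ = min(5, (25/2)ϵ). Then 0 < |w − 10| < δ gives both |w − 10| < 5 and |w − 10| < (25/2)ϵ, so |4/w − (2/5)| < ϵ.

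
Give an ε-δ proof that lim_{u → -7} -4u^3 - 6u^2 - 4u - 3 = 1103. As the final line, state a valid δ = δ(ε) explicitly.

Suppose ε > 0. We want δ > 0 such that 0 < |u + 7| < δ implies |(-4u^3 - 6u^2 - 4u - 3) − 1103| < ε.
(-4u^3 - 6u^2 - 4u - 3) − 1103 = -4u^3 - 6u^2 - 4u - 1106 = (u + 7)(-4u^2 + 22u - 158).
So |(-4u^3 - 6u^2 - 4u - 3) − 1103| = |u + 7|·|-4u^2 + 22u - 158|.
Require δ ≤ 2. Then |u + 7| < 2 gives |u| < 9, and by the triangle inequality |-4u^2 + 22u - 158| ≤ 4·9^2 + 22·9 + 158 = 680.
Hence |(-4u^3 - 6u^2 - 4u - 3) − 1103| ≤ 680|u + 7| < ε provided |u + 7| < ε/680.
Choosing δ = min(2, ε/680) ensures both conditions, hence |(-4u^3 - 6u^2 - 4u - 3) − 1103| < ε.

δ = min(2, ε/680)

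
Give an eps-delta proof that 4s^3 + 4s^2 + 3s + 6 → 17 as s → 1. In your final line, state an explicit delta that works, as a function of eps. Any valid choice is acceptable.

Fix eps > 0. We want delta > 0 such that 0 < |s − 1| < delta implies |(4s^3 + 4s^2 + 3s + 6) − 17| < eps.
(4s^3 + 4s^2 + 3s + 6) − 17 = 4s^3 + 4s^2 + 3s - 11 = (s − 1)(4s^2 + 8s + 11).
So |(4s^3 + 4s^2 + 3s + 6) − 17| = |s − 1|·|4s^2 + 8s + 11|.
Require delta ≤ 1. Then |s − 1| < 1 gives |s| < 2, and by the triangle inequality |4s^2 + 8s + 11| ≤ 4·2^2 + 8·2 + 11 = 43.
Hence |(4s^3 + 4s^2 + 3s + 6) − 17| ≤ 43|s − 1| < eps provided |s − 1| < eps/43.
Take delta = min(1, eps/43). Then 0 < |s − 1| < delta gives both |s − 1| < 1 and |s − 1| < eps/43, so |(4s^3 + 4s^2 + 3s + 6) − 17| < eps.

delta = min(1, eps/43)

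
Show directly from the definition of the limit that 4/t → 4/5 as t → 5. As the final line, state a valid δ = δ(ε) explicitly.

Fix ε > 0. We seek δ > 0 such that 0 < |t − 5| < δ implies |4/t − (4/5)| < ε.
|4/t − (4/5)| = 4·|5 − t|/(5·|t|) = 4|t − 5|/(5|t|).
Restrict δ ≤ 5/2. Then |t − 5| < 5/2 gives |t| > 5/2, so 5|t| > 25/2.
Then |4/t − (4/5)| < 4|t − 5|/(25/2), which is < ε when |t − 5| < (25/8)ε.
Take δ = min(5/2, (25/8)ε). Then 0 < |t − 5| < δ gives both |t − 5| < 5/2 and |t − 5| < (25/8)ε, so |4/t − (4/5)| < ε.

δ = min(5/2, (25/8)ε)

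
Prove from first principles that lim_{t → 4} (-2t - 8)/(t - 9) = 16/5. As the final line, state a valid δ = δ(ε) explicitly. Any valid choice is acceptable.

Let ε > 0 be given. We want δ > 0 with 0 < |t − 4| < δ ⇒ |(-2t - 8)/(t - 9) − (16/5)| < ε.
Combining over a common denominator, (-2t - 8)/(t - 9) − (16/5) = [(-2t - 8)·(-5) − (-16)·(t - 9)] / [(-5)·(t - 9)] = 26(t − 4) / ((-5)(t - 9)).
So |(-2t - 8)/(t - 9) − (16/5)| = 26|t − 4| / (5·|t − 9|).
Restrict δ ≤ 5/2. Then |t − 4| < 5/2 gives |t − 9| = |(t − 4) + (-5)| ≥ 5 − 5/2 = 5/2.
Hence |(-2t - 8)/(t - 9) − (16/5)| < 26|t − 4|/(5·(5/2)) = (52/25)|t − 4|, which is < ε once |t − 4| < (25/52)ε.
Take δ = min(5/2, (25/52)ε). Then 0 < |t − 4| < δ forces both bounds, so |(-2t - 8)/(t - 9) − (16/5)| < ε.

δ = min(5/2, (25/52)ε)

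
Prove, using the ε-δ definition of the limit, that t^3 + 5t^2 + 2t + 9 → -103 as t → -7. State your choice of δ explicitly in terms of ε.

Let ε > 0. We want δ > 0 such that 0 < |t + 7| < δ implies |(t^3 + 5t^2 + 2t + 9) + 103| < ε.
(t^3 + 5t^2 + 2t + 9) + 103 = t^3 + 5t^2 + 2t + 112 = (t + 7)(t^2 - 2t + 16).
So |(t^3 + 5t^2 + 2t + 9) + 103| = |t + 7|·|t^2 - 2t + 16|.
Assume first that |t + 7| < 1, so |t| < 8. Then |t^2 - 2t + 16| ≤ 8^2 + 2·8 + 16 = 96.
Hence |(t^3 + 5t^2 + 2t + 9) + 103| ≤ 96|t + 7| < ε provided |t + 7| < ε/96.
Take δ = min(1, ε/96). Then 0 < |t + 7| < δ gives both |t + 7| < 1 and |t + 7| < ε/96, so |(t^3 + 5t^2 + 2t + 9) + 103| < ε.

δ = min(1, ε/96)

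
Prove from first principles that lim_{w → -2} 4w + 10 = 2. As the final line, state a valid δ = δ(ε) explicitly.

Let ε > 0 be given. We need δ > 0 so that 0 < |w + 2| < δ implies |(4w + 10) − 2| < ε.
Since (4w + 10) − 2 = 4(w + 2), we have |(4w + 10) − 2| = 4|w + 2|.
Thus it suffices that |w + 2| < ε/4.
Choosing δ = ε/4 gives |(4w + 10) − 2| = 4|w + 2| < ε whenever |w + 2| < δ.

δ = ε/4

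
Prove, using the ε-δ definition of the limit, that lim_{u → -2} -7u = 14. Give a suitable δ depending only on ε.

Suppose ε > 0. We need δ > 0 so that 0 < |u + 2| < δ implies |(-7u) − 14| < ε.
|(-7u) − 14| = |-7u - 14| = 7|u + 2|.
So 7|u + 2| < ε exactly when |u + 2| < ε/7.
Take δ = ε/7. If 0 < |u + 2| < δ then |(-7u) − 14| = 7|u + 2| < 7·(ε/7) = ε.

δ = ε/7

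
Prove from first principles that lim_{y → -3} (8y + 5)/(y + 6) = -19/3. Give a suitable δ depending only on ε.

Let ε > 0 be given. We want δ > 0 with 0 < |y + 3| < δ ⇒ |(8y + 5)/(y + 6) + 19/3| < ε.
Combining over a common denominator, (8y + 5)/(y + 6) + 19/3 = [(8y + 5)·3 − (-19)·(y + 6)] / [3·(y + 6)] = 43(y + 3) / (3(y + 6)).
So |(8y + 5)/(y + 6) + 19/3| = 43|y + 3| / (3·|y + 6|).
Require δ ≤ 3/2, so |y + 6| ≥ |3| − |y + 3| > 3 − 3/2 = 3/2.
Hence |(8y + 5)/(y + 6) + 19/3| < 43|y + 3|/(3·(3/2)) = (86/9)|y + 3|, which is < ε once |y + 3| < (9/86)ε.
Take δ = min(3/2, (9/86)ε). Then 0 < |y + 3| < δ forces both bounds, so |(8y + 5)/(y + 6) + 19/3| < ε.

δ = min(3/2, (9/86)ε)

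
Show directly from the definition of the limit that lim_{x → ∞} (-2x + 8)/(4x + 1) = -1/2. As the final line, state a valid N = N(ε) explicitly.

N = (17/8)/ε

Fix ε > 0. We seek N > 0 such that x > N implies |(-2x + 8)/(4x + 1) + 1/2| < ε.
(-2x + 8)/(4x + 1) + 1/2 = (4(-2x + 8) − (-2)(4x + 1)) / (4(4x + 1)) = 34/(4(4x + 1)).
For x > 0 we have 4x + 1 > 4x, so |(-2x + 8)/(4x + 1) + 1/2| = 34/(4(4x + 1)) < 34/(4·4x) = (17/8)/x.
Thus |(-2x + 8)/(4x + 1) + 1/2| < ε whenever x > (17/8)/ε.
Take N = (17/8)/ε. If x > N then |(-2x + 8)/(4x + 1) + 1/2| < (17/8)/x < ε.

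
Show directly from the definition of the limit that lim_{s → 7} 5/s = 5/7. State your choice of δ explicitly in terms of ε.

Suppose ε > 0. We seek δ > 0 such that 0 < |s − 7| < δ implies |5/s − (5/7)| < ε.
|5/s − (5/7)| = 5·|7 − s|/(7·|s|) = 5|s − 7|/(7|s|).
Require δ ≤ 7/2 so that |s| > 7 − 7/2 = 7/2, hence 7|s| > 49/2.
Then |5/s − (5/7)| < 5|s − 7|/(49/2), which is < ε when |s − 7| < (49/10)ε.
Take δ = min(7/2, (49/10)ε). Then 0 < |s − 7| < δ gives both |s − 7| < 7/2 and |s − 7| < (49/10)ε, so |5/s − (5/7)| < ε.

δ = min(7/2, (49/10)ε)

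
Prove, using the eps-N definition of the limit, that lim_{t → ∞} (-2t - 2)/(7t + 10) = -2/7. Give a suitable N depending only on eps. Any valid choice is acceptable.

N = (6/49)/eps

Let eps > 0. We seek N > 0 such that t > N implies |(-2t - 2)/(7t + 10) + 2/7| < eps.
(-2t - 2)/(7t + 10) + 2/7 = (7(-2t - 2) − (-2)(7t + 10)) / (7(7t + 10)) = 6/(7(7t + 10)).
For t > 0 we have 7t + 10 > 7t, so |(-2t - 2)/(7t + 10) + 2/7| = 6/(7(7t + 10)) < 6/(7·7t) = (6/49)/t.
Thus |(-2t - 2)/(7t + 10) + 2/7| < eps whenever t > (6/49)/eps.
Take N = (6/49)/eps. If t > N then |(-2t - 2)/(7t + 10) + 2/7| < (6/49)/t < eps.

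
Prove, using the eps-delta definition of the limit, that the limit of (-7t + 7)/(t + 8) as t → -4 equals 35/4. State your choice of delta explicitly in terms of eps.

delta = min(2, (8/63)eps)

Let eps > 0 be given. We want delta > 0 with 0 < |t + 4| < delta ⇒ |(-7t + 7)/(t + 8) − (35/4)| < eps.
Combining over a common denominator, (-7t + 7)/(t + 8) − (35/4) = [(-7t + 7)·4 − 35·(t + 8)] / [4·(t + 8)] = -63(t + 4) / (4(t + 8)).
So |(-7t + 7)/(t + 8) − (35/4)| = 63|t + 4| / (4·|t + 8|).
Restrict delta ≤ 2. Then |t + 4| < 2 gives |t + 8| = |(t + 4) + 4| ≥ 4 − 2 = 2.
Hence |(-7t + 7)/(t + 8) − (35/4)| < 63|t + 4|/(4·2) = (63/8)|t + 4|, which is < eps once |t + 4| < (8/63)eps.
Take delta = min(2, (8/63)eps). Then 0 < |t + 4| < delta forces both bounds, so |(-7t + 7)/(t + 8) − (35/4)| < eps.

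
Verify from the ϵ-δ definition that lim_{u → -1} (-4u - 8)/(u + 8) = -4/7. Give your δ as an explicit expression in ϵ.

Let ϵ > 0. We want δ > 0 with 0 < |u + 1| < δ ⇒ |(-4u - 8)/(u + 8) + 4/7| < ϵ.
Combining over a common denominator, (-4u - 8)/(u + 8) + 4/7 = [(-4u - 8)·7 − (-4)·(u + 8)] / [7·(u + 8)] = -24(u + 1) / (7(u + 8)).
So |(-4u - 8)/(u + 8) + 4/7| = 24|u + 1| / (7·|u + 8|).
Require δ ≤ 7/2, so |u + 8| ≥ |7| − |u + 1| > 7 − 7/2 = 7/2.
Hence |(-4u - 8)/(u + 8) + 4/7| < 24|u + 1|/(7·(7/2)) = (48/49)|u + 1|, which is < ϵ once |u + 1| < (49/48)ϵ.
Take δ = min(7/2, (49/48)ϵ). Then 0 < |u + 1| < δ forces both bounds, so |(-4u - 8)/(u + 8) + 4/7| < ϵ.

δ = min(7/2, (49/48)ϵ)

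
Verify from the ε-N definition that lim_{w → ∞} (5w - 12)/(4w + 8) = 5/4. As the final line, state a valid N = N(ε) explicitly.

N = (11/2)/ε

Fix ε > 0. We seek N > 0 such that w > N implies |(5w - 12)/(4w + 8) − (5/4)| < ε.
(5w - 12)/(4w + 8) − (5/4) = (4(5w - 12) − 5(4w + 8)) / (4(4w + 8)) = -88/(4(4w + 8)).
For w > 0 we have 4w + 8 > 4w, so |(5w - 12)/(4w + 8) − (5/4)| = 88/(4(4w + 8)) < 88/(4·4w) = (11/2)/w.
Thus |(5w - 12)/(4w + 8) − (5/4)| < ε whenever w > (11/2)/ε.
Take N = (11/2)/ε. If w > N then |(5w - 12)/(4w + 8) − (5/4)| < (11/2)/w < ε.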